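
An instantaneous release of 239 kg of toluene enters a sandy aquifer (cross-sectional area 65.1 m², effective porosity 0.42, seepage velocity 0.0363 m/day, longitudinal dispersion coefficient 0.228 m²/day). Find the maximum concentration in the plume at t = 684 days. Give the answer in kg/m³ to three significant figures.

The peak of an instantaneous 1D plume sits at x = vt; there the Gaussian factor is 1 and C_max = M/(n_e·A·√(4πDt)), where n_e·A is the pore area the mass is dissolved in.
√(4πDt) = √(4π × 0.228 × 684) = 44.27 m, so C_max = 239/(0.42 × 65.1 × 44.27) = 0.197 kg/m³.

0.197 kg/m³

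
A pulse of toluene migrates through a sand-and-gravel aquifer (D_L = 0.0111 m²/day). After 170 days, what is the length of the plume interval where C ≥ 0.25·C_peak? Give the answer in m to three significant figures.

The plume is Gaussian with σ = √(2Dt) = √(2 × 0.0111 × 170) = 1.943 m.
C/C_peak = exp(−Δx²/(2σ²)) = 0.25 ⇒ Δx = σ·√(−2 ln 0.25) = 1.943 × 1.665 = 3.235 m.
Width = 2Δx = 6.47 m.

6.47 m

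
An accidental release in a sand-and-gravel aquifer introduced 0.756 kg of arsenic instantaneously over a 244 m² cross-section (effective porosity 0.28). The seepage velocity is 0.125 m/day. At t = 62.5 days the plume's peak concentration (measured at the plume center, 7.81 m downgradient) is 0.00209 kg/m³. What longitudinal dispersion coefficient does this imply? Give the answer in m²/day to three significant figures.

0.0357 m²/day

At the plume center C_max = M/(n_e·A·√(4πDt)), so D = M²/(4πt·(n_e·A·C_max)²).
n_e·A·C_max = 0.28 × 244 × 0.00209 = 0.1428 kg/m.
D = 0.756²/(4π × 62.5 × 0.1428²) = 0.0357 m²/day.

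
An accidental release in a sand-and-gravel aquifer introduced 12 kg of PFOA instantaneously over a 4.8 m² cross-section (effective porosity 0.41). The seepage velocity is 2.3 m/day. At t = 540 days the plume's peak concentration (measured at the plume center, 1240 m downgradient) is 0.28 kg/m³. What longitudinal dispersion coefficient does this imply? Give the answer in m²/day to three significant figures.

0.0699 m²/day

At the plume center C_max = M/(n_e·A·√(4πDt)), so D = M²/(4πt·(n_e·A·C_max)²).
n_e·A·C_max = 0.41 × 4.8 × 0.28 = 0.5510 kg/m.
D = 12²/(4π × 540 × 0.5510²) = 0.0699 m²/day.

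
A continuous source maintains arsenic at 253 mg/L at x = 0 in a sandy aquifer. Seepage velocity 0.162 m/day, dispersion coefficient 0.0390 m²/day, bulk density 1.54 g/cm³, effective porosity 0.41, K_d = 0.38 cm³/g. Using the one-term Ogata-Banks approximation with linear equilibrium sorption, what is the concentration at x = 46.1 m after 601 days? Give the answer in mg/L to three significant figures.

21.9 mg/L

Retardation factor R = 1 + ρ_b·K_d/n = 1 + 1.54 × 0.38/0.41 = 2.427.
Sorption retards both mechanisms: v_R = v/R = 0.06675 m/day, D_R = D/R = 0.01607 m²/day.
v_R·t = 0.06675 × 601 = 40.11675 m; 2√(D_R t) = 6.215 m; argument = (46.1 − 40.11675)/6.215 = 0.9627.
C = C₀ × ½·erfc(0.9627) = 253 × 0.08668 = 21.9 mg/L.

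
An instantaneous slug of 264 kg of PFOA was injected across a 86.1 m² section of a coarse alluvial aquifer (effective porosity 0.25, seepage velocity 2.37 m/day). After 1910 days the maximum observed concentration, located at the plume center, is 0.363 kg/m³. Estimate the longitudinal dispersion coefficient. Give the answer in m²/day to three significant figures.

0.0476 m²/day

At the plume center C_max = M/(n_e·A·√(4πDt)), so D = M²/(4πt·(n_e·A·C_max)²).
n_e·A·C_max = 0.25 × 86.1 × 0.363 = 7.814 kg/m.
D = 264²/(4π × 1910 × 7.814²) = 0.0476 m²/day.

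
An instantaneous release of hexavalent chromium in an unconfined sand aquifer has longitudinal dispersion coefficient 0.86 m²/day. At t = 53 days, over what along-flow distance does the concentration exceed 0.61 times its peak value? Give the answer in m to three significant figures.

19.0 m

The plume is Gaussian with σ = √(2Dt) = √(2 × 0.86 × 53) = 9.548 m.
C/C_peak = exp(−Δx²/(2σ²)) = 0.61 ⇒ Δx = σ·√(−2 ln 0.61) = 9.548 × 0.9943 = 9.494 m.
Width = 2Δx = 19.0 m.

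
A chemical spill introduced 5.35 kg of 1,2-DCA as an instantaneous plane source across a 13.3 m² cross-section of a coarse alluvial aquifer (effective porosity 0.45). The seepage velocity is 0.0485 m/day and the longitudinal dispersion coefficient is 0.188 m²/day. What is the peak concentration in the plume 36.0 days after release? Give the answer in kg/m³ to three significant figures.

0.0969 kg/m³

The peak of an instantaneous 1D plume sits at x = vt; there the Gaussian factor is 1 and C_max = M/(n_e·A·√(4πDt)), where n_e·A is the pore area the mass is dissolved in.
√(4πDt) = √(4π × 0.188 × 36.0) = 9.222 m, so C_max = 5.35/(0.45 × 13.3 × 9.222) = 0.0969 kg/m³.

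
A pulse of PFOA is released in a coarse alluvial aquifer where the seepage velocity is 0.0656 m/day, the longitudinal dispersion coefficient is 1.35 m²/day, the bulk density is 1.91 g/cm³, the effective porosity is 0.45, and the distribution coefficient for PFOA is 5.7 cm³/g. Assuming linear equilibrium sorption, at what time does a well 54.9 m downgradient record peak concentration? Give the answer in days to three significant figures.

Retardation factor R = 1 + ρ_b·K_d/n = 1 + 1.91 × 5.7/0.45 = 25.19.
Sorption retards both mechanisms: v_R = v/R = 0.002604 m/day, D_R = D/R = 0.05359 m²/day.
Peak time from v_R²t² + 2D_R t − x² = 0: t = (√(D_R² + v_R²x²) − D_R)/v_R².
√(D_R² + v_R²x²) = √(0.05359² + 0.002604² × 54.9²) = 0.1527; v_R² = 6.781e-06.
t = (0.1527 − 0.05359)/6.781e-06 = 14600 days.

14600 days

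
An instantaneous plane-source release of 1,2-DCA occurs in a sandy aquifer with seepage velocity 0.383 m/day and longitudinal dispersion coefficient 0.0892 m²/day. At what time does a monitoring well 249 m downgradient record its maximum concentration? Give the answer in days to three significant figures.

For the 1D instantaneous-source solution, setting ∂C/∂t = 0 at fixed x gives v²t² + 2Dt − x² = 0, so t = (√(D² + v²x²) − D)/v².
√(D² + v²x²) = √(0.0892² + 0.383² × 249²) = 95.37; v² = 0.146689.
t = (95.37 − 0.0892)/0.146689 = 650 days (vs. the pure-advection estimate x/v = 650 d).

650 days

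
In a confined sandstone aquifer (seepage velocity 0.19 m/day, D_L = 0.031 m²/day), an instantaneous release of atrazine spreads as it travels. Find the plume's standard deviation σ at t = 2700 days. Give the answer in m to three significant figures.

12.9 m

Dispersive spreading gives a Gaussian with σ² = 2Dt; advection only shifts the center.
σ = √(2 × 0.031 × 2700) = 12.9 m.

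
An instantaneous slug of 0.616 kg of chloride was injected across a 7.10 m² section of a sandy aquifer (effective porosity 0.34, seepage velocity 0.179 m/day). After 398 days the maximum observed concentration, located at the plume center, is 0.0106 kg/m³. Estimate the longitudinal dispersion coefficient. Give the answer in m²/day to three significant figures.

0.116 m²/day

At the plume center C_max = M/(n_e·A·√(4πDt)), so D = M²/(4πt·(n_e·A·C_max)²).
n_e·A·C_max = 0.34 × 7.10 × 0.0106 = 0.02559 kg/m.
D = 0.616²/(4π × 398 × 0.02559²) = 0.116 m²/day.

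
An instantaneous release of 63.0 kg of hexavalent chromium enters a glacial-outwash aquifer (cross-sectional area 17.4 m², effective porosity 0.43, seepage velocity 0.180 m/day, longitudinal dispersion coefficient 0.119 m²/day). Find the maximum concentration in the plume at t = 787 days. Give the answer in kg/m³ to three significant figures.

0.245 kg/m³

The peak of an instantaneous 1D plume sits at x = vt; there the Gaussian factor is 1 and C_max = M/(n_e·A·√(4πDt)), where n_e·A is the pore area the mass is dissolved in.
√(4πDt) = √(4π × 0.119 × 787) = 34.31 m, so C_max = 63.0/(0.43 × 17.4 × 34.31) = 0.245 kg/m³.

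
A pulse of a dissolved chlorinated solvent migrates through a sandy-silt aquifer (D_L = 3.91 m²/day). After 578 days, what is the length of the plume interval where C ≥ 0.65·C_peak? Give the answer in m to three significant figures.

The plume is Gaussian with σ = √(2Dt) = √(2 × 3.91 × 578) = 67.23 m.
C/C_peak = exp(−Δx²/(2σ²)) = 0.65 ⇒ Δx = σ·√(−2 ln 0.65) = 67.23 × 0.9282 = 62.40 m.
Width = 2Δx = 125 m.

125 m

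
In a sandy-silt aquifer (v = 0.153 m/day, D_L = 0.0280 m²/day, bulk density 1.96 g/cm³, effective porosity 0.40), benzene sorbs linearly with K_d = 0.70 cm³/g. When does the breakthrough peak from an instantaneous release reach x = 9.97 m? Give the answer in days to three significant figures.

283 days

Retardation factor R = 1 + ρ_b·K_d/n = 1 + 1.96 × 0.70/0.40 = 4.430.
Sorption retards both mechanisms: v_R = v/R = 0.03454 m/day, D_R = D/R = 0.006321 m²/day.
Peak time from v_R²t² + 2D_R t − x² = 0: t = (√(D_R² + v_R²x²) − D_R)/v_R².
√(D_R² + v_R²x²) = √(0.006321² + 0.03454² × 9.97²) = 0.3444; v_R² = 0.001193.
t = (0.3444 − 0.006321)/0.001193 = 283 days.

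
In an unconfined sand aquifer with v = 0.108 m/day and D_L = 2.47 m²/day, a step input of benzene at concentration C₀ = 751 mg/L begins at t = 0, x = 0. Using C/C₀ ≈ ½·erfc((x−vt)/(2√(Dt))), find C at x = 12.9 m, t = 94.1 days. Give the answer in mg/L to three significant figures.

338 mg/L

For a continuous step input, C/C₀ ≈ ½·erfc((x−vt)/(2√(Dt))).
vt = 0.108 × 94.1 = 10.1628 m and 2√(Dt) = 2√(2.47 × 94.1) = 30.49 m.
Argument (x−vt)/(2√(Dt)) = (12.9 − 10.1628)/30.49 = 0.08977; ½·erfc(0.08977) = 0.4495.
C = 751 × 0.4495 = 338 mg/L.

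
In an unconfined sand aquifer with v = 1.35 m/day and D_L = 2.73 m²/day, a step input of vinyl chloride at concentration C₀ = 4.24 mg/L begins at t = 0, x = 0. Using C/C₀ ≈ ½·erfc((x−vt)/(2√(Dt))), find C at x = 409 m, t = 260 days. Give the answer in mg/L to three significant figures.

For a continuous step input, C/C₀ ≈ ½·erfc((x−vt)/(2√(Dt))).
vt = 1.35 × 260 = 351 m and 2√(Dt) = 2√(2.73 × 260) = 53.28 m.
Argument (x−vt)/(2√(Dt)) = (409 − 351)/53.28 = 1.089; ½·erfc(1.089) = 0.06177.
C = 4.24 × 0.06177 = 0.262 mg/L.

0.262 mg/L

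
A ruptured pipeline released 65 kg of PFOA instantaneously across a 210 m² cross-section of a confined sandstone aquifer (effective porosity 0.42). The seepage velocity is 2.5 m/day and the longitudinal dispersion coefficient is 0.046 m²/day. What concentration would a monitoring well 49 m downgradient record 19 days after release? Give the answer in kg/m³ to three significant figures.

For an instantaneous plane source, C(x,t) = M/(n_e·A·√(4πDt)) · exp(−(x−vt)²/(4Dt)), with n_e·A the pore (flow) area.
Plume center vt = 2.5 × 19 = 47.5 m, so the well at 49 m is 1.5 m downgradient of the peak.
√(4πDt) = 3.314 m, giving peak height M/(n_e·A·√(4πDt)) = 65/(0.42 × 210 × 3.314) = 0.2224 kg/m³.
(x−vt)²/(4Dt) = (1.5)²/(4 × 0.046 × 19) = 0.6436; exp(−0.6436) = 0.5254.
C = 0.2224 × 0.5254 = 0.117 kg/m³.

0.117 kg/m³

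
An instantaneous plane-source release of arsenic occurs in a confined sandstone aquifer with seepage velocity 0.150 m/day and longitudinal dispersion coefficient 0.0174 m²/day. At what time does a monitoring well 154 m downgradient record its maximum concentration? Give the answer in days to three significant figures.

For the 1D instantaneous-source solution, setting ∂C/∂t = 0 at fixed x gives v²t² + 2Dt − x² = 0, so t = (√(D² + v²x²) − D)/v².
√(D² + v²x²) = √(0.0174² + 0.150² × 154²) = 23.10; v² = 0.0225.
t = (23.10 − 0.0174)/0.0225 = 1030 days (vs. the pure-advection estimate x/v = 1030 d).

1030 days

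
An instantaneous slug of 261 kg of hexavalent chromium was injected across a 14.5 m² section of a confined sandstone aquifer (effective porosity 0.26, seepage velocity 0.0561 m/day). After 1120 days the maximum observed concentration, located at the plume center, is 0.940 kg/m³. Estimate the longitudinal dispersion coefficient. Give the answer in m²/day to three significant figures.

0.385 m²/day

At the plume center C_max = M/(n_e·A·√(4πDt)), so D = M²/(4πt·(n_e·A·C_max)²).
n_e·A·C_max = 0.26 × 14.5 × 0.940 = 3.544 kg/m.
D = 261²/(4π × 1120 × 3.544²) = 0.385 m²/day.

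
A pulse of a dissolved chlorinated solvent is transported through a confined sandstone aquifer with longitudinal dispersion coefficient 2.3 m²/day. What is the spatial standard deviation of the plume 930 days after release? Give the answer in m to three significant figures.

Dispersive spreading gives a Gaussian with σ² = 2Dt; advection only shifts the center.
σ = √(2 × 2.3 × 930) = 65.4 m.

65.4 m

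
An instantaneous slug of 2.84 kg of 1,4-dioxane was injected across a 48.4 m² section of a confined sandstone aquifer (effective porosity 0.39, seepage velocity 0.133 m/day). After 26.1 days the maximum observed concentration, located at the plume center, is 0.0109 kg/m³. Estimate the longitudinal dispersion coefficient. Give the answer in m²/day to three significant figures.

At the plume center C_max = M/(n_e·A·√(4πDt)), so D = M²/(4πt·(n_e·A·C_max)²).
n_e·A·C_max = 0.39 × 48.4 × 0.0109 = 0.2057 kg/m.
D = 2.84²/(4π × 26.1 × 0.2057²) = 0.581 m²/day.

0.581 m²/day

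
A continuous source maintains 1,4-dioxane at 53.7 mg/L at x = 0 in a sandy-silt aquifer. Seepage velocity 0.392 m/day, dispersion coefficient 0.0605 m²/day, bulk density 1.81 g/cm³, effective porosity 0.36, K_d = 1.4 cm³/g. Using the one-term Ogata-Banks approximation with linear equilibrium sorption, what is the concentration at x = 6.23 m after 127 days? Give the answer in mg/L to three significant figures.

26.3 mg/L

Retardation factor R = 1 + ρ_b·K_d/n = 1 + 1.81 × 1.4/0.36 = 8.039.
Sorption retards both mechanisms: v_R = v/R = 0.04876 m/day, D_R = D/R = 0.007526 m²/day.
v_R·t = 0.04876 × 127 = 6.19252 m; 2√(D_R t) = 1.955 m; argument = (6.23 − 6.19252)/1.955 = 0.01917.
C = C₀ × ½·erfc(0.01917) = 53.7 × 0.4892 = 26.3 mg/L.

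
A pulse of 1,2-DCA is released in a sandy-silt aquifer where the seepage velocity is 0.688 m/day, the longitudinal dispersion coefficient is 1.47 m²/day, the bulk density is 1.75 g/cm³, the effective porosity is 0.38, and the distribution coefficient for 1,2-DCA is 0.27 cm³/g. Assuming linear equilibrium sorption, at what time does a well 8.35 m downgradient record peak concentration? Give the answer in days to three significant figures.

21.1 days

Retardation factor R = 1 + ρ_b·K_d/n = 1 + 1.75 × 0.27/0.38 = 2.243.
Sorption retards both mechanisms: v_R = v/R = 0.3067 m/day, D_R = D/R = 0.6554 m²/day.
Peak time from v_R²t² + 2D_R t − x² = 0: t = (√(D_R² + v_R²x²) − D_R)/v_R².
√(D_R² + v_R²x²) = √(0.6554² + 0.3067² × 8.35²) = 2.643; v_R² = 0.09406.
t = (2.643 − 0.6554)/0.09406 = 21.1 days.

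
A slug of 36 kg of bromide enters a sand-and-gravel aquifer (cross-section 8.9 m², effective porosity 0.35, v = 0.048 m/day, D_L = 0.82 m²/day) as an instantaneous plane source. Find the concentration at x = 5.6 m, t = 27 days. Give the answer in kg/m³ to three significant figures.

For an instantaneous plane source, C(x,t) = M/(n_e·A·√(4πDt)) · exp(−(x−vt)²/(4Dt)), with n_e·A the pore (flow) area.
Plume center vt = 0.048 × 27 = 1.296 m, so the well at 5.6 m is 4.304 m downgradient of the peak.
√(4πDt) = 16.68 m, giving peak height M/(n_e·A·√(4πDt)) = 36/(0.35 × 8.9 × 16.68) = 0.6929 kg/m³.
(x−vt)²/(4Dt) = (4.304)²/(4 × 0.82 × 27) = 0.2092; exp(−0.2092) = 0.8112.
C = 0.6929 × 0.8112 = 0.562 kg/m³.

0.562 kg/m³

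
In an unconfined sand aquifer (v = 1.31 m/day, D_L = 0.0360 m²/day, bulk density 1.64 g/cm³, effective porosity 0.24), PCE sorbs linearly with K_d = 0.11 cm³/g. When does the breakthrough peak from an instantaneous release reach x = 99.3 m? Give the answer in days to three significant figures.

Retardation factor R = 1 + ρ_b·K_d/n = 1 + 1.64 × 0.11/0.24 = 1.752.
Sorption retards both mechanisms: v_R = v/R = 0.7477 m/day, D_R = D/R = 0.02055 m²/day.
Peak time from v_R²t² + 2D_R t − x² = 0: t = (√(D_R² + v_R²x²) − D_R)/v_R².
√(D_R² + v_R²x²) = √(0.02055² + 0.7477² × 99.3²) = 74.25; v_R² = 0.5591.
t = (74.25 − 0.02055)/0.5591 = 133 days.

133 days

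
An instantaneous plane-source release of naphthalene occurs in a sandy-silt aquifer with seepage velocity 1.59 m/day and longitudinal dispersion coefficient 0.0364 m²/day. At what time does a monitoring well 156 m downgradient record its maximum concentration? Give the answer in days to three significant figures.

For the 1D instantaneous-source solution, setting ∂C/∂t = 0 at fixed x gives v²t² + 2Dt − x² = 0, so t = (√(D² + v²x²) − D)/v².
√(D² + v²x²) = √(0.0364² + 1.59² × 156²) = 248.0; v² = 2.5281.
t = (248.0 − 0.0364)/2.5281 = 98.1 days (vs. the pure-advection estimate x/v = 98.1 d).

98.1 days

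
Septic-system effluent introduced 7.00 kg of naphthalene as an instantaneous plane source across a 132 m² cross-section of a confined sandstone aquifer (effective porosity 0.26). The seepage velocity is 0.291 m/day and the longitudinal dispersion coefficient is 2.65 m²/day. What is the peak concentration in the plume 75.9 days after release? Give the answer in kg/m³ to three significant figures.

The peak of an instantaneous 1D plume sits at x = vt; there the Gaussian factor is 1 and C_max = M/(n_e·A·√(4πDt)), where n_e·A is the pore area the mass is dissolved in.
√(4πDt) = √(4π × 2.65 × 75.9) = 50.27 m, so C_max = 7.00/(0.26 × 132 × 50.27) = 0.00406 kg/m³.

0.00406 kg/m³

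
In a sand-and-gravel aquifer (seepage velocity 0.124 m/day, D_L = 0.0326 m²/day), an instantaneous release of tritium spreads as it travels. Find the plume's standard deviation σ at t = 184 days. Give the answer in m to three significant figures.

Dispersive spreading gives a Gaussian with σ² = 2Dt; advection only shifts the center.
σ = √(2 × 0.0326 × 184) = 3.46 m.

3.46 m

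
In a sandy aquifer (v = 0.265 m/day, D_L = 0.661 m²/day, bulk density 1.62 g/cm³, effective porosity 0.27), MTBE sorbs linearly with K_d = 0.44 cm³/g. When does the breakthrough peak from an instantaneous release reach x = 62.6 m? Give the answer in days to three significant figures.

826 days

Retardation factor R = 1 + ρ_b·K_d/n = 1 + 1.62 × 0.44/0.27 = 3.640.
Sorption retards both mechanisms: v_R = v/R = 0.07280 m/day, D_R = D/R = 0.1816 m²/day.
Peak time from v_R²t² + 2D_R t − x² = 0: t = (√(D_R² + v_R²x²) − D_R)/v_R².
√(D_R² + v_R²x²) = √(0.1816² + 0.07280² × 62.6²) = 4.561; v_R² = 0.005300.
t = (4.561 − 0.1816)/0.005300 = 826 days.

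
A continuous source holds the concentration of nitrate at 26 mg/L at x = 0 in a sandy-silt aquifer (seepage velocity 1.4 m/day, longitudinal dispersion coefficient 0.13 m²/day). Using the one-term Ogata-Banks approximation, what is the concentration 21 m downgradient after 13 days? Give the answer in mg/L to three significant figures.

1.66 mg/L

For a continuous step input, C/C₀ ≈ ½·erfc((x−vt)/(2√(Dt))).
vt = 1.4 × 13 = 18.2 m and 2√(Dt) = 2√(0.13 × 13) = 2.600 m.
Argument (x−vt)/(2√(Dt)) = (21 − 18.2)/2.600 = 1.077; ½·erfc(1.077) = 0.06387.
C = 26 × 0.06387 = 1.66 mg/L.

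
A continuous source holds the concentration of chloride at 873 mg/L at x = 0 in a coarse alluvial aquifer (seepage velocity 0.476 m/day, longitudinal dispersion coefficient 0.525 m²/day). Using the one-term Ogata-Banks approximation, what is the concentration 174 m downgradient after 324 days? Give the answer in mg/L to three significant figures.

For a continuous step input, C/C₀ ≈ ½·erfc((x−vt)/(2√(Dt))).
vt = 0.476 × 324 = 154.224 m and 2√(Dt) = 2√(0.525 × 324) = 26.08 m.
Argument (x−vt)/(2√(Dt)) = (174 − 154.224)/26.08 = 0.7583; ½·erfc(0.7583) = 0.1418.
C = 873 × 0.1418 = 124 mg/L.

124 mg/L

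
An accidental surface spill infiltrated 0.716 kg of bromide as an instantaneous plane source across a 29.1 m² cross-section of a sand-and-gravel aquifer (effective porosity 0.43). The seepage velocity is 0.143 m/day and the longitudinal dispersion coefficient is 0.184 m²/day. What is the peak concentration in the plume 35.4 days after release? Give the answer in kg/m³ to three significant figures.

The peak of an instantaneous 1D plume sits at x = vt; there the Gaussian factor is 1 and C_max = M/(n_e·A·√(4πDt)), where n_e·A is the pore area the mass is dissolved in.
√(4πDt) = √(4π × 0.184 × 35.4) = 9.047 m, so C_max = 0.716/(0.43 × 29.1 × 9.047) = 0.00632 kg/m³.

0.00632 kg/m³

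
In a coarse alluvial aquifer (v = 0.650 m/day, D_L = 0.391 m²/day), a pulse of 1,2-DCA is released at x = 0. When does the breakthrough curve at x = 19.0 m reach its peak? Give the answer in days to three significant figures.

For the 1D instantaneous-source solution, setting ∂C/∂t = 0 at fixed x gives v²t² + 2Dt − x² = 0, so t = (√(D² + v²x²) − D)/v².
√(D² + v²x²) = √(0.391² + 0.650² × 19.0²) = 12.36; v² = 0.4225.
t = (12.36 − 0.391)/0.4225 = 28.3 days (vs. the pure-advection estimate x/v = 29.2 d).

28.3 days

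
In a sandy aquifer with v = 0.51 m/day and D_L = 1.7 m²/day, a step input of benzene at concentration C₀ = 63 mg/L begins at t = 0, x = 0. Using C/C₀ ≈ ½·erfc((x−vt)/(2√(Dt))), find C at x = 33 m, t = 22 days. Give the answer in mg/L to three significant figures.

0.371 mg/L

For a continuous step input, C/C₀ ≈ ½·erfc((x−vt)/(2√(Dt))).
vt = 0.51 × 22 = 11.22 m and 2√(Dt) = 2√(1.7 × 22) = 12.23 m.
Argument (x−vt)/(2√(Dt)) = (33 − 11.22)/12.23 = 1.781; ½·erfc(1.781) = 0.005889.
C = 63 × 0.005889 = 0.371 mg/L.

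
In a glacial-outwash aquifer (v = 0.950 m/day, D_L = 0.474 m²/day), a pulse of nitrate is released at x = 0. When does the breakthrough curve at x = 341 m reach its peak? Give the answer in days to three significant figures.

358 days

For the 1D instantaneous-source solution, setting ∂C/∂t = 0 at fixed x gives v²t² + 2Dt − x² = 0, so t = (√(D² + v²x²) − D)/v².
√(D² + v²x²) = √(0.474² + 0.950² × 341²) = 324.0; v² = 0.9025.
t = (324.0 − 0.474)/0.9025 = 358 days (vs. the pure-advection estimate x/v = 359 d).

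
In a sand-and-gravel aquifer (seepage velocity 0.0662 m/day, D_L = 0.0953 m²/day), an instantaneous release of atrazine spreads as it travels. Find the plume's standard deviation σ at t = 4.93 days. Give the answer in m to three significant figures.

0.969 m

Dispersive spreading gives a Gaussian with σ² = 2Dt; advection only shifts the center.
σ = √(2 × 0.0953 × 4.93) = 0.969 m.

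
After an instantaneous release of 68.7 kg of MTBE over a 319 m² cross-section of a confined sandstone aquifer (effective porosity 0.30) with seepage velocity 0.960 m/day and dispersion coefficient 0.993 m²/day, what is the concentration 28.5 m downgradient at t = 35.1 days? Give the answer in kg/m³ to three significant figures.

For an instantaneous plane source, C(x,t) = M/(n_e·A·√(4πDt)) · exp(−(x−vt)²/(4Dt)), with n_e·A the pore (flow) area.
Plume center vt = 0.960 × 35.1 = 33.696 m, so the well at 28.5 m is 5.196 m upgradient of the peak.
√(4πDt) = 20.93 m, giving peak height M/(n_e·A·√(4πDt)) = 68.7/(0.30 × 319 × 20.93) = 0.03430 kg/m³.
(x−vt)²/(4Dt) = (-5.196)²/(4 × 0.993 × 35.1) = 0.1937; exp(−0.1937) = 0.8239.
C = 0.03430 × 0.8239 = 0.0283 kg/m³.

0.0283 kg/m³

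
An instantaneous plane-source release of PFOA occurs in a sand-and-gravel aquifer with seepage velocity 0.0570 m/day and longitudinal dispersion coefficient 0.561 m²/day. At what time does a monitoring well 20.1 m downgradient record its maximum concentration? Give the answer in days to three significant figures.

For the 1D instantaneous-source solution, setting ∂C/∂t = 0 at fixed x gives v²t² + 2Dt − x² = 0, so t = (√(D² + v²x²) − D)/v².
√(D² + v²x²) = √(0.561² + 0.0570² × 20.1²) = 1.276; v² = 0.003249.
t = (1.276 − 0.561)/0.003249 = 220 days (vs. the pure-advection estimate x/v = 353 d).

220 days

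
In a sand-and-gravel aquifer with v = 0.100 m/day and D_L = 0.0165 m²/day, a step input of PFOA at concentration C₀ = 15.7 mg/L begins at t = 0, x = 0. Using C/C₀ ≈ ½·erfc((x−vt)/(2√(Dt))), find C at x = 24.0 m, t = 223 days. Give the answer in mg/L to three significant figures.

For a continuous step input, C/C₀ ≈ ½·erfc((x−vt)/(2√(Dt))).
vt = 0.100 × 223 = 22.3 m and 2√(Dt) = 2√(0.0165 × 223) = 3.836 m.
Argument (x−vt)/(2√(Dt)) = (24.0 − 22.3)/3.836 = 0.4432; ½·erfc(0.4432) = 0.2654.
C = 15.7 × 0.2654 = 4.17 mg/L.

4.17 mg/L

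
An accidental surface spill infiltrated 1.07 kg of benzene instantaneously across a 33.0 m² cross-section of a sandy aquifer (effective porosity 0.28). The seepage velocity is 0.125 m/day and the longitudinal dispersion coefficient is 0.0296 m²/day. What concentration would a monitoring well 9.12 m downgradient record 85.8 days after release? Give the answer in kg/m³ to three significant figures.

0.0159 kg/m³

For an instantaneous plane source, C(x,t) = M/(n_e·A·√(4πDt)) · exp(−(x−vt)²/(4Dt)), with n_e·A the pore (flow) area.
Plume center vt = 0.125 × 85.8 = 10.725 m, so the well at 9.12 m is 1.605 m upgradient of the peak.
√(4πDt) = 5.649 m, giving peak height M/(n_e·A·√(4πDt)) = 1.07/(0.28 × 33.0 × 5.649) = 0.02050 kg/m³.
(x−vt)²/(4Dt) = (-1.605)²/(4 × 0.0296 × 85.8) = 0.2536; exp(−0.2536) = 0.7760.
C = 0.02050 × 0.7760 = 0.0159 kg/m³.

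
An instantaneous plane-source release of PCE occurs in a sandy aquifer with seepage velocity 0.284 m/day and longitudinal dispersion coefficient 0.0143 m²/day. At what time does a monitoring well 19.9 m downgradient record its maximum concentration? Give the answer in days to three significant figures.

For the 1D instantaneous-source solution, setting ∂C/∂t = 0 at fixed x gives v²t² + 2Dt − x² = 0, so t = (√(D² + v²x²) − D)/v².
√(D² + v²x²) = √(0.0143² + 0.284² × 19.9²) = 5.652; v² = 0.080656.
t = (5.652 − 0.0143)/0.080656 = 69.9 days (vs. the pure-advection estimate x/v = 70.1 d).

69.9 days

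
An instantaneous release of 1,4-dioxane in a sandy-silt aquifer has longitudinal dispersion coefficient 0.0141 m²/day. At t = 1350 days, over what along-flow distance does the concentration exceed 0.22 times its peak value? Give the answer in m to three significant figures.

The plume is Gaussian with σ = √(2Dt) = √(2 × 0.0141 × 1350) = 6.170 m.
C/C_peak = exp(−Δx²/(2σ²)) = 0.22 ⇒ Δx = σ·√(−2 ln 0.22) = 6.170 × 1.740 = 10.74 m.
Width = 2Δx = 21.5 m.

21.5 m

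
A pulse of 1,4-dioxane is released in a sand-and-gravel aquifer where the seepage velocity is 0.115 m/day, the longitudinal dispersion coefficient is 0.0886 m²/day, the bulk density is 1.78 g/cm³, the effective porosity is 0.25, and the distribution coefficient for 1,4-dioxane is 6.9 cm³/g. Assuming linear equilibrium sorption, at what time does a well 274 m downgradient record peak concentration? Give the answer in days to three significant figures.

119000 days

Retardation factor R = 1 + ρ_b·K_d/n = 1 + 1.78 × 6.9/0.25 = 50.13.
Sorption retards both mechanisms: v_R = v/R = 0.002294 m/day, D_R = D/R = 0.001767 m²/day.
Peak time from v_R²t² + 2D_R t − x² = 0: t = (√(D_R² + v_R²x²) − D_R)/v_R².
√(D_R² + v_R²x²) = √(0.001767² + 0.002294² × 274²) = 0.6286; v_R² = 5.262e-06.
t = (0.6286 − 0.001767)/5.262e-06 = 119000 days.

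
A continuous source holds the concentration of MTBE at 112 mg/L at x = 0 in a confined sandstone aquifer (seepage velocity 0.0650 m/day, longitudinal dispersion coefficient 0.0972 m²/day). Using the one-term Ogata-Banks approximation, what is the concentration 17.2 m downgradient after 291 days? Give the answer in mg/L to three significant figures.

For a continuous step input, C/C₀ ≈ ½·erfc((x−vt)/(2√(Dt))).
vt = 0.0650 × 291 = 18.915 m and 2√(Dt) = 2√(0.0972 × 291) = 10.64 m.
Argument (x−vt)/(2√(Dt)) = (17.2 − 18.915)/10.64 = -0.1612; ½·erfc(-0.1612) = 0.5902.
C = 112 × 0.5902 = 66.1 mg/L.

66.1 mg/L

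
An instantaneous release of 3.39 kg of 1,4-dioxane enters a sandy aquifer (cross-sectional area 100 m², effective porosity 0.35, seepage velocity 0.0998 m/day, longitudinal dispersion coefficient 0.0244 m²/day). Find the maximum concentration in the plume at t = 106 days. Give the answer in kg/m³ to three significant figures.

The peak of an instantaneous 1D plume sits at x = vt; there the Gaussian factor is 1 and C_max = M/(n_e·A·√(4πDt)), where n_e·A is the pore area the mass is dissolved in.
√(4πDt) = √(4π × 0.0244 × 106) = 5.701 m, so C_max = 3.39/(0.35 × 100 × 5.701) = 0.0170 kg/m³.

0.0170 kg/m³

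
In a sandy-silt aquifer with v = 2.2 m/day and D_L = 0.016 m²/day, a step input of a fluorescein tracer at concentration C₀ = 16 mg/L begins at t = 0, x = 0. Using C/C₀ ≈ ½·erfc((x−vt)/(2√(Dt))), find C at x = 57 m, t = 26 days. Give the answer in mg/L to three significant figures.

9.39 mg/L

For a continuous step input, C/C₀ ≈ ½·erfc((x−vt)/(2√(Dt))).
vt = 2.2 × 26 = 57.2 m and 2√(Dt) = 2√(0.016 × 26) = 1.290 m.
Argument (x−vt)/(2√(Dt)) = (57 − 57.2)/1.290 = -0.1550; ½·erfc(-0.1550) = 0.5868.
C = 16 × 0.5868 = 9.39 mg/L.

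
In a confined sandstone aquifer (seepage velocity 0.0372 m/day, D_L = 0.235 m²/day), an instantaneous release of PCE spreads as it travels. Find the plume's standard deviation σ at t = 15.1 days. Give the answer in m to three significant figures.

Dispersive spreading gives a Gaussian with σ² = 2Dt; advection only shifts the center.
σ = √(2 × 0.235 × 15.1) = 2.66 m.

2.66 m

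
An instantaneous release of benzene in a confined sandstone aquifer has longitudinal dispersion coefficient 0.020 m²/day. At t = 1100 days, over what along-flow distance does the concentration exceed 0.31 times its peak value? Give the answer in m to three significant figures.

20.3 m

The plume is Gaussian with σ = √(2Dt) = √(2 × 0.020 × 1100) = 6.633 m.
C/C_peak = exp(−Δx²/(2σ²)) = 0.31 ⇒ Δx = σ·√(−2 ln 0.31) = 6.633 × 1.530 = 10.15 m.
Width = 2Δx = 20.3 m.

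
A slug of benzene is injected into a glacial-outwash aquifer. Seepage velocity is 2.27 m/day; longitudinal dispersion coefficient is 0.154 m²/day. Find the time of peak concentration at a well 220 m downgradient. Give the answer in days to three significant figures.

96.9 days

For the 1D instantaneous-source solution, setting ∂C/∂t = 0 at fixed x gives v²t² + 2Dt − x² = 0, so t = (√(D² + v²x²) − D)/v².
√(D² + v²x²) = √(0.154² + 2.27² × 220²) = 499.4; v² = 5.1529.
t = (499.4 − 0.154)/5.1529 = 96.9 days (vs. the pure-advection estimate x/v = 96.9 d).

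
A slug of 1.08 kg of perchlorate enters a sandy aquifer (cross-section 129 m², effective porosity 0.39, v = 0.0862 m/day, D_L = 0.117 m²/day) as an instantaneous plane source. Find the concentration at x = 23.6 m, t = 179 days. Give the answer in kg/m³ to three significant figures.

For an instantaneous plane source, C(x,t) = M/(n_e·A·√(4πDt)) · exp(−(x−vt)²/(4Dt)), with n_e·A the pore (flow) area.
Plume center vt = 0.0862 × 179 = 15.4298 m, so the well at 23.6 m is 8.1702 m downgradient of the peak.
√(4πDt) = 16.22 m, giving peak height M/(n_e·A·√(4πDt)) = 1.08/(0.39 × 129 × 16.22) = 0.001323 kg/m³.
(x−vt)²/(4Dt) = (8.1702)²/(4 × 0.117 × 179) = 0.7968; exp(−0.7968) = 0.4508.
C = 0.001323 × 0.4508 = 0.000596 kg/m³.

0.000596 kg/m³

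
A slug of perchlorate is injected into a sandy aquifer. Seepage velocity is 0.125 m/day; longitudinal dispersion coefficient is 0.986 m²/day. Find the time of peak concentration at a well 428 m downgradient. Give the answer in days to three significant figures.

3360 days

For the 1D instantaneous-source solution, setting ∂C/∂t = 0 at fixed x gives v²t² + 2Dt − x² = 0, so t = (√(D² + v²x²) − D)/v².
√(D² + v²x²) = √(0.986² + 0.125² × 428²) = 53.51; v² = 0.015625.
t = (53.51 − 0.986)/0.015625 = 3360 days (vs. the pure-advection estimate x/v = 3420 d).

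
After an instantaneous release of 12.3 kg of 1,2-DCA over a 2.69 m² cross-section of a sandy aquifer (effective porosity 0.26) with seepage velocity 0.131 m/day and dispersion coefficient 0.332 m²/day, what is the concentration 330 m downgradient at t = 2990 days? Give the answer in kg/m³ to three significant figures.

0.0604 kg/m³

For an instantaneous plane source, C(x,t) = M/(n_e·A·√(4πDt)) · exp(−(x−vt)²/(4Dt)), with n_e·A the pore (flow) area.
Plume center vt = 0.131 × 2990 = 391.69 m, so the well at 330 m is 61.69 m upgradient of the peak.
√(4πDt) = 111.7 m, giving peak height M/(n_e·A·√(4πDt)) = 12.3/(0.26 × 2.69 × 111.7) = 0.1574 kg/m³.
(x−vt)²/(4Dt) = (-61.69)²/(4 × 0.332 × 2990) = 0.9584; exp(−0.9584) = 0.3835.
C = 0.1574 × 0.3835 = 0.0604 kg/m³.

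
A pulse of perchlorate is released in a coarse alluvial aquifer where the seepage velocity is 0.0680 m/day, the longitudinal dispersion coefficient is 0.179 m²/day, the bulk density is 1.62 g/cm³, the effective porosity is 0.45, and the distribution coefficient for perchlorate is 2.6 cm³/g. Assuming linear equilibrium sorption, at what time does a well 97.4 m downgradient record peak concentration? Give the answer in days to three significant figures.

14400 days

Retardation factor R = 1 + ρ_b·K_d/n = 1 + 1.62 × 2.6/0.45 = 10.36.
Sorption retards both mechanisms: v_R = v/R = 0.006564 m/day, D_R = D/R = 0.01728 m²/day.
Peak time from v_R²t² + 2D_R t − x² = 0: t = (√(D_R² + v_R²x²) − D_R)/v_R².
√(D_R² + v_R²x²) = √(0.01728² + 0.006564² × 97.4²) = 0.6396; v_R² = 4.309e-05.
t = (0.6396 − 0.01728)/4.309e-05 = 14400 days.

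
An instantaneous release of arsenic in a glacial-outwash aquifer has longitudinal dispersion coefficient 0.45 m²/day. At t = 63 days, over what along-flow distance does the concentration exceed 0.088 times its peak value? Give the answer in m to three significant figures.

33.2 m

The plume is Gaussian with σ = √(2Dt) = √(2 × 0.45 × 63) = 7.530 m.
C/C_peak = exp(−Δx²/(2σ²)) = 0.088 ⇒ Δx = σ·√(−2 ln 0.088) = 7.530 × 2.205 = 16.60 m.
Width = 2Δx = 33.2 m.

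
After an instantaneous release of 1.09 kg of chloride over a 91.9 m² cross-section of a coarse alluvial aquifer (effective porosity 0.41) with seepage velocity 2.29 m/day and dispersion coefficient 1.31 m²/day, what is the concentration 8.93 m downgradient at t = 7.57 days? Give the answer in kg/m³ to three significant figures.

0.000437 kg/m³

For an instantaneous plane source, C(x,t) = M/(n_e·A·√(4πDt)) · exp(−(x−vt)²/(4Dt)), with n_e·A the pore (flow) area.
Plume center vt = 2.29 × 7.57 = 17.3353 m, so the well at 8.93 m is 8.4053 m upgradient of the peak.
√(4πDt) = 11.16 m, giving peak height M/(n_e·A·√(4πDt)) = 1.09/(0.41 × 91.9 × 11.16) = 0.002592 kg/m³.
(x−vt)²/(4Dt) = (-8.4053)²/(4 × 1.31 × 7.57) = 1.781; exp(−1.781) = 0.1685.
C = 0.002592 × 0.1685 = 0.000437 kg/m³.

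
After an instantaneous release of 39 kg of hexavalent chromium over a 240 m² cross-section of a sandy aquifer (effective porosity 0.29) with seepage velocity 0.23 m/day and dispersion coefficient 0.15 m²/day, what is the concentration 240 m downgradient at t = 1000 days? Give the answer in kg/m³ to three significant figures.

For an instantaneous plane source, C(x,t) = M/(n_e·A·√(4πDt)) · exp(−(x−vt)²/(4Dt)), with n_e·A the pore (flow) area.
Plume center vt = 0.23 × 1000 = 230 m, so the well at 240 m is 10 m downgradient of the peak.
√(4πDt) = 43.42 m, giving peak height M/(n_e·A·√(4πDt)) = 39/(0.29 × 240 × 43.42) = 0.01291 kg/m³.
(x−vt)²/(4Dt) = (10)²/(4 × 0.15 × 1000) = 0.1667; exp(−0.1667) = 0.8465.
C = 0.01291 × 0.8465 = 0.0109 kg/m³.

0.0109 kg/m³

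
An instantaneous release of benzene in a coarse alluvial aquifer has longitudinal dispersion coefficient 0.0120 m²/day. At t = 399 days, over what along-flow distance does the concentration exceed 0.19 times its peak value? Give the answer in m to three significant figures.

The plume is Gaussian with σ = √(2Dt) = √(2 × 0.0120 × 399) = 3.095 m.
C/C_peak = exp(−Δx²/(2σ²)) = 0.19 ⇒ Δx = σ·√(−2 ln 0.19) = 3.095 × 1.822 = 5.639 m.
Width = 2Δx = 11.3 m.

11.3 m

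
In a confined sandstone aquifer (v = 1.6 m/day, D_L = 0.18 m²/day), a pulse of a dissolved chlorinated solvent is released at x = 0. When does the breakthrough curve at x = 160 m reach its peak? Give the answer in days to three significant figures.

99.9 days

For the 1D instantaneous-source solution, setting ∂C/∂t = 0 at fixed x gives v²t² + 2Dt − x² = 0, so t = (√(D² + v²x²) − D)/v².
√(D² + v²x²) = √(0.18² + 1.6² × 160²) = 256.0; v² = 2.56.
t = (256.0 − 0.18)/2.56 = 99.9 days (vs. the pure-advection estimate x/v = 100 d).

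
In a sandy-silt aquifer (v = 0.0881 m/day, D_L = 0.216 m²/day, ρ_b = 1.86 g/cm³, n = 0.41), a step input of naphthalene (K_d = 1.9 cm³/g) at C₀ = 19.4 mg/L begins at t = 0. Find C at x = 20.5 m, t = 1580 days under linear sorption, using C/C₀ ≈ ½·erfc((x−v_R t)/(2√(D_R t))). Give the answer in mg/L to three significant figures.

4.60 mg/L

Retardation factor R = 1 + ρ_b·K_d/n = 1 + 1.86 × 1.9/0.41 = 9.620.
Sorption retards both mechanisms: v_R = v/R = 0.009158 m/day, D_R = D/R = 0.02245 m²/day.
v_R·t = 0.009158 × 1580 = 14.46964 m; 2√(D_R t) = 11.91 m; argument = (20.5 − 14.46964)/11.91 = 0.5063.
C = C₀ × ½·erfc(0.5063) = 19.4 × 0.2370 = 4.60 mg/L.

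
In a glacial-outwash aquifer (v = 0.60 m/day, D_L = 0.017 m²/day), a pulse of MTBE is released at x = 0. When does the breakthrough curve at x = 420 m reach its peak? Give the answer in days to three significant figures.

For the 1D instantaneous-source solution, setting ∂C/∂t = 0 at fixed x gives v²t² + 2Dt − x² = 0, so t = (√(D² + v²x²) − D)/v².
√(D² + v²x²) = √(0.017² + 0.60² × 420²) = 252.0; v² = 0.36.
t = (252.0 − 0.017)/0.36 = 700 days (vs. the pure-advection estimate x/v = 700 d).

700 days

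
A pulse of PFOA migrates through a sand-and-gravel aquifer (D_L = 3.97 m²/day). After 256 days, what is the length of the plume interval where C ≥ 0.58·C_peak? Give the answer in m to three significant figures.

94.1 m

The plume is Gaussian with σ = √(2Dt) = √(2 × 3.97 × 256) = 45.08 m.
C/C_peak = exp(−Δx²/(2σ²)) = 0.58 ⇒ Δx = σ·√(−2 ln 0.58) = 45.08 × 1.044 = 47.06 m.
Width = 2Δx = 94.1 m.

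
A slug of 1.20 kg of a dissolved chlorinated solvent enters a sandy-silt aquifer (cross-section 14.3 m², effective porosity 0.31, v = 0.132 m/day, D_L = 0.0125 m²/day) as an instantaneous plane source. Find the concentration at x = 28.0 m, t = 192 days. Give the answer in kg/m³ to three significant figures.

For an instantaneous plane source, C(x,t) = M/(n_e·A·√(4πDt)) · exp(−(x−vt)²/(4Dt)), with n_e·A the pore (flow) area.
Plume center vt = 0.132 × 192 = 25.344 m, so the well at 28.0 m is 2.656 m downgradient of the peak.
√(4πDt) = 5.492 m, giving peak height M/(n_e·A·√(4πDt)) = 1.20/(0.31 × 14.3 × 5.492) = 0.04929 kg/m³.
(x−vt)²/(4Dt) = (2.656)²/(4 × 0.0125 × 192) = 0.7348; exp(−0.7348) = 0.4796.
C = 0.04929 × 0.4796 = 0.0236 kg/m³.

0.0236 kg/m³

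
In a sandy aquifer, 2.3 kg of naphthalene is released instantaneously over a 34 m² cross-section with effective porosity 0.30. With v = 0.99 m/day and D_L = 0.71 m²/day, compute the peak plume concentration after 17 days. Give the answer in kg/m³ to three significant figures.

0.0183 kg/m³

The peak of an instantaneous 1D plume sits at x = vt; there the Gaussian factor is 1 and C_max = M/(n_e·A·√(4πDt)), where n_e·A is the pore area the mass is dissolved in.
√(4πDt) = √(4π × 0.71 × 17) = 12.32 m, so C_max = 2.3/(0.30 × 34 × 12.32) = 0.0183 kg/m³.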